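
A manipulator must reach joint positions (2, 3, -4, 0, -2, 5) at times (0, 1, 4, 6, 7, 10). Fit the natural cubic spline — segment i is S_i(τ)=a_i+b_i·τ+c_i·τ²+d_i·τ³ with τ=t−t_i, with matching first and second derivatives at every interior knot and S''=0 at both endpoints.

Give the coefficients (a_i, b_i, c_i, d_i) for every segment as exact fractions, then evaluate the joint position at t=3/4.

Δ: Δ0=1, Δ1=-7/3, Δ2=2, Δ3=-2, Δ4=7/3
row 1: diag=8, rhs=-20; c'=3/8, d'=-5/2
row 2: denom=10−3·3/8=71/8; d'=(26−3·-5/2)/(71/8)=268/71
row 3: denom=6−2·16/71=394/71; d'=(-24−2·268/71)/(394/71)=-1120/197
row 4: denom=8−1·71/394=3081/394; d'=(26−1·-1120/197)/(3081/394)=12484/3081
back: M4=12484/3081
back: M3=-1120/197−71/394·12484/3081=-19766/3081
back: M2=268/71−16/71·-19766/3081=16084/3081
back: M1=-5/2−3/8·16084/3081=-4578/1027
M: M0=0, M1=-4578/1027, M2=16084/3081, M3=-19766/3081, M4=12484/3081, M5=0
seg 0: a=2, c=M0/2=0, d=(M1−M0)/(6·1)=-763/1027, b=Δ0−h0·(2M0+M1)/6=1790/1027
seg 1: a=3, c=M1/2=-2289/1027, d=(M2−M1)/(6·3)=14909/27729, b=Δ1−h1·(2M1+M2)/6=-499/1027
seg 2: a=-4, c=M2/2=8042/3081, d=(M3−M2)/(6·2)=-5975/6162, b=Δ2−h2·(2M2+M3)/6=52/79
seg 3: a=0, c=M3/2=-9883/3081, d=(M4−M3)/(6·1)=5375/3081, b=Δ3−h3·(2M3+M4)/6=-1654/3081
seg 4: a=-2, c=M4/2=6242/3081, d=(M5−M4)/(6·3)=-6242/27729, b=Δ4−h4·(2M4+M5)/6=-1765/1027
t_q=3/4 → seg 0, τ=3/4; S=2+1790/1027·τ+0·τ²+-763/1027·τ³=196775/65728

  seg 0: a=2 b=1790/1027 c=0 d=-763/1027
  seg 1: a=3 b=-499/1027 c=-2289/1027 d=14909/27729
  seg 2: a=-4 b=52/79 c=8042/3081 d=-5975/6162
  seg 3: a=0 b=-1654/3081 c=-9883/3081 d=5375/3081
  seg 4: a=-2 b=-1765/1027 c=6242/3081 d=-6242/27729
S(3/4) = 196775/65728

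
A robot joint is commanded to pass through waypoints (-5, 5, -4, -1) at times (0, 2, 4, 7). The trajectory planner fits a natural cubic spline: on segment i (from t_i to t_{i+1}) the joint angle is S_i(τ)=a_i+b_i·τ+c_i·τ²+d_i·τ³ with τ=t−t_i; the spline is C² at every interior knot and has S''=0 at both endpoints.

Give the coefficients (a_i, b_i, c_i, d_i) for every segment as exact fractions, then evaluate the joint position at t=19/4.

  seg 0: a=-5 b=148/19 c=0 d=-53/76
  seg 1: a=5 b=-11/19 c=-159/38 d=169/152
  seg 2: a=-4 b=-151/38 c=189/76 d=-21/76
S(19/4) = -27715/4864

Δ: Δ0=5, Δ1=-9/2, Δ2=1
row 1: diag=8, rhs=-57; c'=1/4, d'=-57/8
row 2: denom=10−2·1/4=19/2; d'=(33−2·-57/8)/(19/2)=189/38
back: M2=189/38
back: M1=-57/8−1/4·189/38=-159/19
M: M0=0, M1=-159/19, M2=189/38, M3=0
seg 0: a=-5, c=M0/2=0, d=(M1−M0)/(6·2)=-53/76, b=Δ0−h0·(2M0+M1)/6=148/19
seg 1: a=5, c=M1/2=-159/38, d=(M2−M1)/(6·2)=169/152, b=Δ1−h1·(2M1+M2)/6=-11/19
seg 2: a=-4, c=M2/2=189/76, d=(M3−M2)/(6·3)=-21/76, b=Δ2−h2·(2M2+M3)/6=-151/38
t_q=19/4 → seg 2, τ=3/4; S=-4+-151/38·τ+189/76·τ²+-21/76·τ³=-27715/4864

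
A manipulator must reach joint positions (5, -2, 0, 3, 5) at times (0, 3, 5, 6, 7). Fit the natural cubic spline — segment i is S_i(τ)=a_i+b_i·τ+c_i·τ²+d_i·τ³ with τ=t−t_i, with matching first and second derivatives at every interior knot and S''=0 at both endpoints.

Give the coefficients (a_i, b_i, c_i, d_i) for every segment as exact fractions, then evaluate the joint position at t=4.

Δ: Δ0=-7/3, Δ1=1, Δ2=3, Δ3=2
row 1: diag=10, rhs=20; c'=1/5, d'=2
row 2: denom=6−2·1/5=28/5; d'=(12−2·2)/(28/5)=10/7
row 3: denom=4−1·5/28=107/28; d'=(-6−1·10/7)/(107/28)=-208/107
back: M3=-208/107
back: M2=10/7−5/28·-208/107=190/107
back: M1=2−1/5·190/107=176/107
M: M0=0, M1=176/107, M2=190/107, M3=-208/107, M4=0
seg 0: a=5, c=M0/2=0, d=(M1−M0)/(6·3)=88/963, b=Δ0−h0·(2M0+M1)/6=-1013/321
seg 1: a=-2, c=M1/2=88/107, d=(M2−M1)/(6·2)=7/642, b=Δ1−h1·(2M1+M2)/6=-221/321
seg 2: a=0, c=M2/2=95/107, d=(M3−M2)/(6·1)=-199/321, b=Δ2−h2·(2M2+M3)/6=877/321
seg 3: a=3, c=M3/2=-104/107, d=(M4−M3)/(6·1)=104/321, b=Δ3−h3·(2M3+M4)/6=850/321
t_q=4 → seg 1, τ=1; S=-2+-221/321·τ+88/107·τ²+7/642·τ³=-397/214

  seg 0: a=5 b=-1013/321 c=0 d=88/963
  seg 1: a=-2 b=-221/321 c=88/107 d=7/642
  seg 2: a=0 b=877/321 c=95/107 d=-199/321
  seg 3: a=3 b=850/321 c=-104/107 d=104/321
S(4) = -397/214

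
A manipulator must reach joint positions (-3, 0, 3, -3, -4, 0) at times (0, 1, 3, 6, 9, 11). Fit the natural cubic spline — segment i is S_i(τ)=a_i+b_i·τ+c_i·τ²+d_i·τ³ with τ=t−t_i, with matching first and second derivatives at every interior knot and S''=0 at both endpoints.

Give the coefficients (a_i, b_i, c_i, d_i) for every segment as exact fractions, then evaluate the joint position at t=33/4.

  seg 0: a=-3 b=17723/5676 c=0 d=-695/5676
  seg 1: a=0 b=7819/2838 c=-695/1892 d=-1477/11352
  seg 2: a=3 b=-391/1419 c=-543/473 d=2440/12771
  seg 3: a=-3 b=-2845/1419 c=811/1419 d=-61/12771
  seg 4: a=-4 b=1838/1419 c=250/473 d=-125/1419
S(33/4) = -141435/30272

Δ: Δ0=3, Δ1=3/2, Δ2=-2, Δ3=-1/3, Δ4=2
row 1: diag=6, rhs=-9; c'=1/3, d'=-3/2
row 2: denom=10−2·1/3=28/3; d'=(-21−2·-3/2)/(28/3)=-27/14
row 3: denom=12−3·9/28=309/28; d'=(10−3·-27/14)/(309/28)=442/309
row 4: denom=10−3·28/103=946/103; d'=(14−3·442/309)/(946/103)=500/473
back: M4=500/473
back: M3=442/309−28/103·500/473=1622/1419
back: M2=-27/14−9/28·1622/1419=-1086/473
back: M1=-3/2−1/3·-1086/473=-695/946
M: M0=0, M1=-695/946, M2=-1086/473, M3=1622/1419, M4=500/473, M5=0
seg 0: a=-3, c=M0/2=0, d=(M1−M0)/(6·1)=-695/5676, b=Δ0−h0·(2M0+M1)/6=17723/5676
seg 1: a=0, c=M1/2=-695/1892, d=(M2−M1)/(6·2)=-1477/11352, b=Δ1−h1·(2M1+M2)/6=7819/2838
seg 2: a=3, c=M2/2=-543/473, d=(M3−M2)/(6·3)=2440/12771, b=Δ2−h2·(2M2+M3)/6=-391/1419
seg 3: a=-3, c=M3/2=811/1419, d=(M4−M3)/(6·3)=-61/12771, b=Δ3−h3·(2M3+M4)/6=-2845/1419
seg 4: a=-4, c=M4/2=250/473, d=(M5−M4)/(6·2)=-125/1419, b=Δ4−h4·(2M4+M5)/6=1838/1419
t_q=33/4 → seg 3, τ=9/4; S=-3+-2845/1419·τ+811/1419·τ²+-61/12771·τ³=-141435/30272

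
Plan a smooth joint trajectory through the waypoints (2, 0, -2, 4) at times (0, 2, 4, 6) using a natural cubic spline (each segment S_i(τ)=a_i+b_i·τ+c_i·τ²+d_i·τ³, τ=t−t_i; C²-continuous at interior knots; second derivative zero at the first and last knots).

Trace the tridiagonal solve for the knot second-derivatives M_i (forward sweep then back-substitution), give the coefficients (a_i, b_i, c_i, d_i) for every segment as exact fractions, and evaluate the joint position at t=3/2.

Δ: Δ0=-1, Δ1=-1, Δ2=3
row 1: diag=8, rhs=0; c'=1/4, d'=0
row 2: denom=8−2·1/4=15/2; d'=(24−2·0)/(15/2)=16/5
back: M2=16/5
back: M1=0−1/4·16/5=-4/5
M: M0=0, M1=-4/5, M2=16/5, M3=0
seg 0: a=2, c=M0/2=0, d=(M1−M0)/(6·2)=-1/15, b=Δ0−h0·(2M0+M1)/6=-11/15
seg 1: a=0, c=M1/2=-2/5, d=(M2−M1)/(6·2)=1/3, b=Δ1−h1·(2M1+M2)/6=-23/15
seg 2: a=-2, c=M2/2=8/5, d=(M3−M2)/(6·2)=-4/15, b=Δ2−h2·(2M2+M3)/6=13/15
t_q=3/2 → seg 0, τ=3/2; S=2+-11/15·τ+0·τ²+-1/15·τ³=27/40

  seg 0: a=2 b=-11/15 c=0 d=-1/15
  seg 1: a=0 b=-23/15 c=-2/5 d=1/3
  seg 2: a=-2 b=13/15 c=8/5 d=-4/15
S(3/2) = 27/40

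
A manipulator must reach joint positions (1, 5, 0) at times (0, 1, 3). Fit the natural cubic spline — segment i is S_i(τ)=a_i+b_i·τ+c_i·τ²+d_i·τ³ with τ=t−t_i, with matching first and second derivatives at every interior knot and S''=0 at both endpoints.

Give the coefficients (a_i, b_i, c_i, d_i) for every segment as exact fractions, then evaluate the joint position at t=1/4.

  seg 0: a=1 b=61/12 c=0 d=-13/12
  seg 1: a=5 b=11/6 c=-13/4 d=13/24
S(1/4) = 577/256

Δ: Δ0=4, Δ1=-5/2
row 1: diag=6, rhs=-39; c'=1/3, d'=-13/2
back: M1=-13/2
M: M0=0, M1=-13/2, M2=0
seg 0: a=1, c=M0/2=0, d=(M1−M0)/(6·1)=-13/12, b=Δ0−h0·(2M0+M1)/6=61/12
seg 1: a=5, c=M1/2=-13/4, d=(M2−M1)/(6·2)=13/24, b=Δ1−h1·(2M1+M2)/6=11/6
t_q=1/4 → seg 0, τ=1/4; S=1+61/12·τ+0·τ²+-13/12·τ³=577/256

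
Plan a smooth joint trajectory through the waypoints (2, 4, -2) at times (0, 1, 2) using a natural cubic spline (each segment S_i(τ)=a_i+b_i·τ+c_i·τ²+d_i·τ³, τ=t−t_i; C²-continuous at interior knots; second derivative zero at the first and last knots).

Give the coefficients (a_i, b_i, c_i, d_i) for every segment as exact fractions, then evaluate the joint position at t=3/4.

Δ: Δ0=2, Δ1=-6
row 1: diag=4, rhs=-48; c'=1/4, d'=-12
back: M1=-12
M: M0=0, M1=-12, M2=0
seg 0: a=2, c=M0/2=0, d=(M1−M0)/(6·1)=-2, b=Δ0−h0·(2M0+M1)/6=4
seg 1: a=4, c=M1/2=-6, d=(M2−M1)/(6·1)=2, b=Δ1−h1·(2M1+M2)/6=-2
t_q=3/4 → seg 0, τ=3/4; S=2+4·τ+0·τ²+-2·τ³=133/32

  seg 0: a=2 b=4 c=0 d=-2
  seg 1: a=4 b=-2 c=-6 d=2
S(3/4) = 133/32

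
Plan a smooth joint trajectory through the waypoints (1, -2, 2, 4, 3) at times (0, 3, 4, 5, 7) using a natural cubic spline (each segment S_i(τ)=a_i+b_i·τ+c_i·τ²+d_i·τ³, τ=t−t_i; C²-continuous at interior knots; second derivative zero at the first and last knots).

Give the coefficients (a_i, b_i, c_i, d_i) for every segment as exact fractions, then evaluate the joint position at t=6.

Δ: Δ0=-1, Δ1=4, Δ2=2, Δ3=-1/2
row 1: diag=8, rhs=30; c'=1/8, d'=15/4
row 2: denom=4−1·1/8=31/8; d'=(-12−1·15/4)/(31/8)=-126/31
row 3: denom=6−1·8/31=178/31; d'=(-15−1·-126/31)/(178/31)=-339/178
back: M3=-339/178
back: M2=-126/31−8/31·-339/178=-318/89
back: M1=15/4−1/8·-318/89=747/178
M: M0=0, M1=747/178, M2=-318/89, M3=-339/178, M4=0
seg 0: a=1, c=M0/2=0, d=(M1−M0)/(6·3)=83/356, b=Δ0−h0·(2M0+M1)/6=-1103/356
seg 1: a=-2, c=M1/2=747/356, d=(M2−M1)/(6·1)=-461/356, b=Δ1−h1·(2M1+M2)/6=569/178
seg 2: a=2, c=M2/2=-159/89, d=(M3−M2)/(6·1)=99/356, b=Δ2−h2·(2M2+M3)/6=1249/356
seg 3: a=4, c=M3/2=-339/356, d=(M4−M3)/(6·2)=113/712, b=Δ3−h3·(2M3+M4)/6=137/178
t_q=6 → seg 3, τ=1; S=4+137/178·τ+-339/356·τ²+113/712·τ³=2831/712

  seg 0: a=1 b=-1103/356 c=0 d=83/356
  seg 1: a=-2 b=569/178 c=747/356 d=-461/356
  seg 2: a=2 b=1249/356 c=-159/89 d=99/356
  seg 3: a=4 b=137/178 c=-339/356 d=113/712
S(6) = 2831/712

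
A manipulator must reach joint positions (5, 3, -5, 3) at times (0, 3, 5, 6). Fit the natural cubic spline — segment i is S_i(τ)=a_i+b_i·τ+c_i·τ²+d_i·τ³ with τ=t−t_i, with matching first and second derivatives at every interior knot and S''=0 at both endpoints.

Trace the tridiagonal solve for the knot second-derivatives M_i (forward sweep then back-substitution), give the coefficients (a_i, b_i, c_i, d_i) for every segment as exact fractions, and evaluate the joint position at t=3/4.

  seg 0: a=5 b=71/42 c=0 d=-11/42
  seg 1: a=3 b=-113/21 c=-33/14 d=32/21
  seg 2: a=-5 b=73/21 c=95/14 d=-95/42
S(3/4) = 5517/896

Δ: Δ0=-2/3, Δ1=-4, Δ2=8
row 1: diag=10, rhs=-20; c'=1/5, d'=-2
row 2: denom=6−2·1/5=28/5; d'=(72−2·-2)/(28/5)=95/7
back: M2=95/7
back: M1=-2−1/5·95/7=-33/7
M: M0=0, M1=-33/7, M2=95/7, M3=0
seg 0: a=5, c=M0/2=0, d=(M1−M0)/(6·3)=-11/42, b=Δ0−h0·(2M0+M1)/6=71/42
seg 1: a=3, c=M1/2=-33/14, d=(M2−M1)/(6·2)=32/21, b=Δ1−h1·(2M1+M2)/6=-113/21
seg 2: a=-5, c=M2/2=95/14, d=(M3−M2)/(6·1)=-95/42, b=Δ2−h2·(2M2+M3)/6=73/21
t_q=3/4 → seg 0, τ=3/4; S=5+71/42·τ+0·τ²+-11/42·τ³=5517/896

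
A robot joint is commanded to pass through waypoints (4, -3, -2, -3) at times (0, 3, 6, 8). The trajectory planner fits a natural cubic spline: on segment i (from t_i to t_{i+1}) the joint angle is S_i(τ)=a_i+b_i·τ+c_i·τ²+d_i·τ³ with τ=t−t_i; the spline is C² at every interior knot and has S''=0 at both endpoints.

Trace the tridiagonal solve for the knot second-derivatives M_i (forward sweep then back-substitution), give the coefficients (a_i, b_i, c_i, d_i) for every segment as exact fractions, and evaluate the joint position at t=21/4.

  seg 0: a=4 b=-231/74 c=0 d=175/1998
  seg 1: a=-3 b=-28/37 c=175/222 d=-283/1998
  seg 2: a=-2 b=11/74 c=-18/37 d=3/37
S(21/4) = -11013/4736

Δ: Δ0=-7/3, Δ1=1/3, Δ2=-1/2
row 1: diag=12, rhs=16; c'=1/4, d'=4/3
row 2: denom=10−3·1/4=37/4; d'=(-5−3·4/3)/(37/4)=-36/37
back: M2=-36/37
back: M1=4/3−1/4·-36/37=175/111
M: M0=0, M1=175/111, M2=-36/37, M3=0
seg 0: a=4, c=M0/2=0, d=(M1−M0)/(6·3)=175/1998, b=Δ0−h0·(2M0+M1)/6=-231/74
seg 1: a=-3, c=M1/2=175/222, d=(M2−M1)/(6·3)=-283/1998, b=Δ1−h1·(2M1+M2)/6=-28/37
seg 2: a=-2, c=M2/2=-18/37, d=(M3−M2)/(6·2)=3/37, b=Δ2−h2·(2M2+M3)/6=11/74
t_q=21/4 → seg 1, τ=9/4; S=-3+-28/37·τ+175/222·τ²+-283/1998·τ³=-11013/4736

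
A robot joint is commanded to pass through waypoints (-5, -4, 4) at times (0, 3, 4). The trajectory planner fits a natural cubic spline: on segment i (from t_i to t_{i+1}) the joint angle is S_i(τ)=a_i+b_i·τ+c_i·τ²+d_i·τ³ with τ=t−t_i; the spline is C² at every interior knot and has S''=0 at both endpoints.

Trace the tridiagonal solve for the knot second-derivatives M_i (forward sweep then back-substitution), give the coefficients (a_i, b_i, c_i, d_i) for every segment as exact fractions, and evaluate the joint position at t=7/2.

  seg 0: a=-5 b=-61/24 c=0 d=23/72
  seg 1: a=-4 b=73/12 c=23/8 d=-23/24
S(7/2) = -23/64

Δ: Δ0=1/3, Δ1=8
row 1: diag=8, rhs=46; c'=1/8, d'=23/4
back: M1=23/4
M: M0=0, M1=23/4, M2=0
seg 0: a=-5, c=M0/2=0, d=(M1−M0)/(6·3)=23/72, b=Δ0−h0·(2M0+M1)/6=-61/24
seg 1: a=-4, c=M1/2=23/8, d=(M2−M1)/(6·1)=-23/24, b=Δ1−h1·(2M1+M2)/6=73/12
t_q=7/2 → seg 1, τ=1/2; S=-4+73/12·τ+23/8·τ²+-23/24·τ³=-23/64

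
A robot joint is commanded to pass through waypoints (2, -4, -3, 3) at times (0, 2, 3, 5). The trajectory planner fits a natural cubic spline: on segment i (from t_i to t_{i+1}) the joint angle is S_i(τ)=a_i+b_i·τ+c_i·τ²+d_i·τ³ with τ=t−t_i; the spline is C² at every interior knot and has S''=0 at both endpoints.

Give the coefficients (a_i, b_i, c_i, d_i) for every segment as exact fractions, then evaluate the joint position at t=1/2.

  seg 0: a=2 b=-149/35 c=0 d=11/35
  seg 1: a=-4 b=-17/35 c=66/35 d=-2/5
  seg 2: a=-3 b=73/35 c=24/35 d=-4/35
S(1/2) = -5/56

Δ: Δ0=-3, Δ1=1, Δ2=3
row 1: diag=6, rhs=24; c'=1/6, d'=4
row 2: denom=6−1·1/6=35/6; d'=(12−1·4)/(35/6)=48/35
back: M2=48/35
back: M1=4−1/6·48/35=132/35
M: M0=0, M1=132/35, M2=48/35, M3=0
seg 0: a=2, c=M0/2=0, d=(M1−M0)/(6·2)=11/35, b=Δ0−h0·(2M0+M1)/6=-149/35
seg 1: a=-4, c=M1/2=66/35, d=(M2−M1)/(6·1)=-2/5, b=Δ1−h1·(2M1+M2)/6=-17/35
seg 2: a=-3, c=M2/2=24/35, d=(M3−M2)/(6·2)=-4/35, b=Δ2−h2·(2M2+M3)/6=73/35
t_q=1/2 → seg 0, τ=1/2; S=2+-149/35·τ+0·τ²+11/35·τ³=-5/56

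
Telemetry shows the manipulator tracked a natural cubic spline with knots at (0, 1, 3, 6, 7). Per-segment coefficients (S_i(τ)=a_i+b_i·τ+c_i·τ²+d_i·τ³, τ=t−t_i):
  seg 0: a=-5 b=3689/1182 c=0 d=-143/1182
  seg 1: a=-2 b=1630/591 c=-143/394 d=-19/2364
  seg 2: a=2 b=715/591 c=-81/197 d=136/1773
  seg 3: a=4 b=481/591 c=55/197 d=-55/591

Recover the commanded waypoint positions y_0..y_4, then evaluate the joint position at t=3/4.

y_0 = S_0(0) = a_0 = -5
y_1 = S_1(0) = a_1 = -2
y_2 = S_2(0) = a_2 = 2
y_3 = S_3(0) = a_3 = 4
y_4 = S_3(1) = 5
t_q=3/4 is in segment 0 (τ=3/4); S_0(τ)=-68343/25216

y_0=-5 y_1=-2 y_2=2 y_3=4 y_4=5
S(3/4) = -68343/25216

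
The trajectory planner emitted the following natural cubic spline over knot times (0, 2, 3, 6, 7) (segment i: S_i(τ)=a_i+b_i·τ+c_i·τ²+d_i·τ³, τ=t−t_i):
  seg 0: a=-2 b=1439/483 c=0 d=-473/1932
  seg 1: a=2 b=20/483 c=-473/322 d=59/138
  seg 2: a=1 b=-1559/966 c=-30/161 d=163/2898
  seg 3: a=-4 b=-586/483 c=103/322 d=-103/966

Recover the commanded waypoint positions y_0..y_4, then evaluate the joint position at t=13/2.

y_0=-2 y_1=2 y_2=1 y_3=-4 y_4=-5
S(13/2) = -11695/2576

y_0 = S_0(0) = a_0 = -2
y_1 = S_1(0) = a_1 = 2
y_2 = S_2(0) = a_2 = 1
y_3 = S_3(0) = a_3 = -4
y_4 = S_3(1) = -5
t_q=13/2 is in segment 3 (τ=1/2); S_3(τ)=-11695/2576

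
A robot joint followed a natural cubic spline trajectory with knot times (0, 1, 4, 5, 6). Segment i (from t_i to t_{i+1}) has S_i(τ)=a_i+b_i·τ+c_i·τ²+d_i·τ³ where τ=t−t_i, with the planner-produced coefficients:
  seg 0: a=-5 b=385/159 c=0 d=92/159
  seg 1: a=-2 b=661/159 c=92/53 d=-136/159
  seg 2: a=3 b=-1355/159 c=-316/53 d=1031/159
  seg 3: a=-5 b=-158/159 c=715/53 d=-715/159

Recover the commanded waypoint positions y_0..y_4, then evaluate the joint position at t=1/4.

y_0=-5 y_1=-2 y_2=3 y_3=-5 y_4=3
S(1/4) = -3719/848

y_0 = S_0(0) = a_0 = -5
y_1 = S_1(0) = a_1 = -2
y_2 = S_2(0) = a_2 = 3
y_3 = S_3(0) = a_3 = -5
y_4 = S_3(1) = 3
t_q=1/4 is in segment 0 (τ=1/4); S_0(τ)=-3719/848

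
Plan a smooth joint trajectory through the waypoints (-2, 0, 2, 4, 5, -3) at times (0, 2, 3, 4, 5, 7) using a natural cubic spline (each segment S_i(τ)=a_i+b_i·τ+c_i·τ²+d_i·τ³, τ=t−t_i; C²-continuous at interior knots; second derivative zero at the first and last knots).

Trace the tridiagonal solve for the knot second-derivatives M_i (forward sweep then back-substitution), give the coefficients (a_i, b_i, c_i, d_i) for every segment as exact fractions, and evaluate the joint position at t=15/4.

Δ: Δ0=1, Δ1=2, Δ2=2, Δ3=1, Δ4=-4
row 1: diag=6, rhs=6; c'=1/6, d'=1
row 2: denom=4−1·1/6=23/6; d'=(0−1·1)/(23/6)=-6/23
row 3: denom=4−1·6/23=86/23; d'=(-6−1·-6/23)/(86/23)=-66/43
row 4: denom=6−1·23/86=493/86; d'=(-30−1·-66/43)/(493/86)=-144/29
back: M4=-144/29
back: M3=-66/43−23/86·-144/29=-6/29
back: M2=-6/23−6/23·-6/29=-6/29
back: M1=1−1/6·-6/29=30/29
M: M0=0, M1=30/29, M2=-6/29, M3=-6/29, M4=-144/29, M5=0
seg 0: a=-2, c=M0/2=0, d=(M1−M0)/(6·2)=5/58, b=Δ0−h0·(2M0+M1)/6=19/29
seg 1: a=0, c=M1/2=15/29, d=(M2−M1)/(6·1)=-6/29, b=Δ1−h1·(2M1+M2)/6=49/29
seg 2: a=2, c=M2/2=-3/29, d=(M3−M2)/(6·1)=0, b=Δ2−h2·(2M2+M3)/6=61/29
seg 3: a=4, c=M3/2=-3/29, d=(M4−M3)/(6·1)=-23/29, b=Δ3−h3·(2M3+M4)/6=55/29
seg 4: a=5, c=M4/2=-72/29, d=(M5−M4)/(6·2)=12/29, b=Δ4−h4·(2M4+M5)/6=-20/29
t_q=15/4 → seg 2, τ=3/4; S=2+61/29·τ+-3/29·τ²+0·τ³=1633/464

  seg 0: a=-2 b=19/29 c=0 d=5/58
  seg 1: a=0 b=49/29 c=15/29 d=-6/29
  seg 2: a=2 b=61/29 c=-3/29 d=0
  seg 3: a=4 b=55/29 c=-3/29 d=-23/29
  seg 4: a=5 b=-20/29 c=-72/29 d=12/29
S(15/4) = 1633/464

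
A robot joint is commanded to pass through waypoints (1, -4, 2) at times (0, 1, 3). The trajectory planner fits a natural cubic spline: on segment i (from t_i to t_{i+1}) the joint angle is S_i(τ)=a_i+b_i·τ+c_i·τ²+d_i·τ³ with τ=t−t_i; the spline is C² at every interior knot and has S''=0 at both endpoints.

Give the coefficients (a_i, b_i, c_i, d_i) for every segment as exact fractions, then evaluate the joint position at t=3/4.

Δ: Δ0=-5, Δ1=3
row 1: diag=6, rhs=48; c'=1/3, d'=8
back: M1=8
M: M0=0, M1=8, M2=0
seg 0: a=1, c=M0/2=0, d=(M1−M0)/(6·1)=4/3, b=Δ0−h0·(2M0+M1)/6=-19/3
seg 1: a=-4, c=M1/2=4, d=(M2−M1)/(6·2)=-2/3, b=Δ1−h1·(2M1+M2)/6=-7/3
t_q=3/4 → seg 0, τ=3/4; S=1+-19/3·τ+0·τ²+4/3·τ³=-51/16

  seg 0: a=1 b=-19/3 c=0 d=4/3
  seg 1: a=-4 b=-7/3 c=4 d=-2/3
S(3/4) = -51/16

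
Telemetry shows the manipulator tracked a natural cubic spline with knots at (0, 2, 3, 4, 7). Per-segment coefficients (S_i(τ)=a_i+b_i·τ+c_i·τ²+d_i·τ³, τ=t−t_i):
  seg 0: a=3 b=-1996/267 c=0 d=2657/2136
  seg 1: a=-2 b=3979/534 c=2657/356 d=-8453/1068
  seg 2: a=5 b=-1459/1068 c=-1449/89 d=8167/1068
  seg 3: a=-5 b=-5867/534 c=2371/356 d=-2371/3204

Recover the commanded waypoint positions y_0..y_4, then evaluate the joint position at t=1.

y_0=3 y_1=-2 y_2=5 y_3=-5 y_4=2
S(1) = -2301/712

y_0 = S_0(0) = a_0 = 3
y_1 = S_1(0) = a_1 = -2
y_2 = S_2(0) = a_2 = 5
y_3 = S_3(0) = a_3 = -5
y_4 = S_3(3) = 2
t_q=1 is in segment 0 (τ=1); S_0(τ)=-2301/712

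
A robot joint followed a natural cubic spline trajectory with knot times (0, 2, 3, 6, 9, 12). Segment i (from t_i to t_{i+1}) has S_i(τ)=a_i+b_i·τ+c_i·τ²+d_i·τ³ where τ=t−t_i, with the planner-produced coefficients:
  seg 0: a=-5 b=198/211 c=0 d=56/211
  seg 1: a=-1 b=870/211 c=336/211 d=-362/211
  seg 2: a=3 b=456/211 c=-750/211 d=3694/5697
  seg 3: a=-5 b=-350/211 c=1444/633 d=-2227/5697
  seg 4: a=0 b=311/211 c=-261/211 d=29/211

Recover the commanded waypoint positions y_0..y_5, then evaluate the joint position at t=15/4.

y_0=-5 y_1=-1 y_2=3 y_3=-5 y_4=0 y_5=-3
S(15/4) = 19547/6752

y_0 = S_0(0) = a_0 = -5
y_1 = S_1(0) = a_1 = -1
y_2 = S_2(0) = a_2 = 3
y_3 = S_3(0) = a_3 = -5
y_4 = S_4(0) = a_4 = 0
y_5 = S_4(3) = -3
t_q=15/4 is in segment 2 (τ=3/4); S_2(τ)=19547/6752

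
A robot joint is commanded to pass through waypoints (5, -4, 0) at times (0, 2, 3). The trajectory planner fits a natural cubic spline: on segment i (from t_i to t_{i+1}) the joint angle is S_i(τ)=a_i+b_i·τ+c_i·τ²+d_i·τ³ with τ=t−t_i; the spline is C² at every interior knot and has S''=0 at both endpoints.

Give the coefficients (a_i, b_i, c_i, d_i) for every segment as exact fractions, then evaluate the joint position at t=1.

  seg 0: a=5 b=-22/3 c=0 d=17/24
  seg 1: a=-4 b=7/6 c=17/4 d=-17/12
S(1) = -13/8

Δ: Δ0=-9/2, Δ1=4
row 1: diag=6, rhs=51; c'=1/6, d'=17/2
back: M1=17/2
M: M0=0, M1=17/2, M2=0
seg 0: a=5, c=M0/2=0, d=(M1−M0)/(6·2)=17/24, b=Δ0−h0·(2M0+M1)/6=-22/3
seg 1: a=-4, c=M1/2=17/4, d=(M2−M1)/(6·1)=-17/12, b=Δ1−h1·(2M1+M2)/6=7/6
t_q=1 → seg 0, τ=1; S=5+-22/3·τ+0·τ²+17/24·τ³=-13/8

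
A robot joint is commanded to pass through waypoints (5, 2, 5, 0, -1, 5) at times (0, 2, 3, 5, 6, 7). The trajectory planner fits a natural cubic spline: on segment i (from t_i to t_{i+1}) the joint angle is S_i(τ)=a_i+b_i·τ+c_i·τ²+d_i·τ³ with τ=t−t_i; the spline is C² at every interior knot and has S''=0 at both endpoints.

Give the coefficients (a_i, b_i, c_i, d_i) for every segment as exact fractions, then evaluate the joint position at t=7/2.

Δ: Δ0=-3/2, Δ1=3, Δ2=-5/2, Δ3=-1, Δ4=6
row 1: diag=6, rhs=27; c'=1/6, d'=9/2
row 2: denom=6−1·1/6=35/6; d'=(-33−1·9/2)/(35/6)=-45/7
row 3: denom=6−2·12/35=186/35; d'=(9−2·-45/7)/(186/35)=255/62
row 4: denom=4−1·35/186=709/186; d'=(42−1·255/62)/(709/186)=7047/709
back: M4=7047/709
back: M3=255/62−35/186·7047/709=1590/709
back: M2=-45/7−12/35·1590/709=-5103/709
back: M1=9/2−1/6·-5103/709=4041/709
M: M0=0, M1=4041/709, M2=-5103/709, M3=1590/709, M4=7047/709, M5=0
seg 0: a=5, c=M0/2=0, d=(M1−M0)/(6·2)=1347/2836, b=Δ0−h0·(2M0+M1)/6=-4821/1418
seg 1: a=2, c=M1/2=4041/1418, d=(M2−M1)/(6·1)=-1524/709, b=Δ1−h1·(2M1+M2)/6=3261/1418
seg 2: a=5, c=M2/2=-5103/1418, d=(M3−M2)/(6·2)=2231/2836, b=Δ2−h2·(2M2+M3)/6=2199/1418
seg 3: a=0, c=M3/2=795/709, d=(M4−M3)/(6·1)=1819/1418, b=Δ3−h3·(2M3+M4)/6=-4827/1418
seg 4: a=-1, c=M4/2=7047/1418, d=(M5−M4)/(6·1)=-2349/1418, b=Δ4−h4·(2M4+M5)/6=1905/709
t_q=7/2 → seg 2, τ=1/2; S=5+2199/1418·τ+-5103/1418·τ²+2231/2836·τ³=112851/22688

  seg 0: a=5 b=-4821/1418 c=0 d=1347/2836
  seg 1: a=2 b=3261/1418 c=4041/1418 d=-1524/709
  seg 2: a=5 b=2199/1418 c=-5103/1418 d=2231/2836
  seg 3: a=0 b=-4827/1418 c=795/709 d=1819/1418
  seg 4: a=-1 b=1905/709 c=7047/1418 d=-2349/1418
S(7/2) = 112851/22688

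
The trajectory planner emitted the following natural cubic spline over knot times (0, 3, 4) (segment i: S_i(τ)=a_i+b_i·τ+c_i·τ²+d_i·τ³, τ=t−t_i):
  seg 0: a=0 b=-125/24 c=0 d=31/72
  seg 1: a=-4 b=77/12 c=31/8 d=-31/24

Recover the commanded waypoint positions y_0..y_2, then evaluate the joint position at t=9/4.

y_0 = S_0(0) = a_0 = 0
y_1 = S_1(0) = a_1 = -4
y_2 = S_1(1) = 5
t_q=9/4 is in segment 0 (τ=9/4); S_0(τ)=-3489/512

y_0=0 y_1=-4 y_2=5
S(9/4) = -3489/512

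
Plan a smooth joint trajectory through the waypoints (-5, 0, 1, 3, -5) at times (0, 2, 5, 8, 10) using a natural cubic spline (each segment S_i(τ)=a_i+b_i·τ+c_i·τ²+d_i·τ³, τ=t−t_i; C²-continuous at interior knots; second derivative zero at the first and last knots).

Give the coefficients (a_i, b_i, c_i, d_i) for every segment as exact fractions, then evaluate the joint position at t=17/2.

  seg 0: a=-5 b=209/68 c=0 d=-39/272
  seg 1: a=0 b=23/17 c=-117/136 d=637/3672
  seg 2: a=1 b=7/8 c=143/204 d=-943/3672
  seg 3: a=3 b=-63/34 c=-219/136 d=73/272
S(17/2) = 3709/2176

Δ: Δ0=5/2, Δ1=1/3, Δ2=2/3, Δ3=-4
row 1: diag=10, rhs=-13; c'=3/10, d'=-13/10
row 2: denom=12−3·3/10=111/10; d'=(2−3·-13/10)/(111/10)=59/111
row 3: denom=10−3·10/37=340/37; d'=(-28−3·59/111)/(340/37)=-219/68
back: M3=-219/68
back: M2=59/111−10/37·-219/68=143/102
back: M1=-13/10−3/10·143/102=-117/68
M: M0=0, M1=-117/68, M2=143/102, M3=-219/68, M4=0
seg 0: a=-5, c=M0/2=0, d=(M1−M0)/(6·2)=-39/272, b=Δ0−h0·(2M0+M1)/6=209/68
seg 1: a=0, c=M1/2=-117/136, d=(M2−M1)/(6·3)=637/3672, b=Δ1−h1·(2M1+M2)/6=23/17
seg 2: a=1, c=M2/2=143/204, d=(M3−M2)/(6·3)=-943/3672, b=Δ2−h2·(2M2+M3)/6=7/8
seg 3: a=3, c=M3/2=-219/136, d=(M4−M3)/(6·2)=73/272, b=Δ3−h3·(2M3+M4)/6=-63/34
t_q=17/2 → seg 3, τ=1/2; S=3+-63/34·τ+-219/136·τ²+73/272·τ³=3709/2176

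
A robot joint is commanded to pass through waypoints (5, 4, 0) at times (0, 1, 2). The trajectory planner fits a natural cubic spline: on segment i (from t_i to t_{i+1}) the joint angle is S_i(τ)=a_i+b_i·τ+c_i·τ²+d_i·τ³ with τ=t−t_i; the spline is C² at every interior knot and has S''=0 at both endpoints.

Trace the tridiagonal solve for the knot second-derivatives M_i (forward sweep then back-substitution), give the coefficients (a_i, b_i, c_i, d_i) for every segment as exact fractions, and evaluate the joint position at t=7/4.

Δ: Δ0=-1, Δ1=-4
row 1: diag=4, rhs=-18; c'=1/4, d'=-9/2
back: M1=-9/2
M: M0=0, M1=-9/2, M2=0
seg 0: a=5, c=M0/2=0, d=(M1−M0)/(6·1)=-3/4, b=Δ0−h0·(2M0+M1)/6=-1/4
seg 1: a=4, c=M1/2=-9/4, d=(M2−M1)/(6·1)=3/4, b=Δ1−h1·(2M1+M2)/6=-5/2
t_q=7/4 → seg 1, τ=3/4; S=4+-5/2·τ+-9/4·τ²+3/4·τ³=301/256

  seg 0: a=5 b=-1/4 c=0 d=-3/4
  seg 1: a=4 b=-5/2 c=-9/4 d=3/4
S(7/4) = 301/256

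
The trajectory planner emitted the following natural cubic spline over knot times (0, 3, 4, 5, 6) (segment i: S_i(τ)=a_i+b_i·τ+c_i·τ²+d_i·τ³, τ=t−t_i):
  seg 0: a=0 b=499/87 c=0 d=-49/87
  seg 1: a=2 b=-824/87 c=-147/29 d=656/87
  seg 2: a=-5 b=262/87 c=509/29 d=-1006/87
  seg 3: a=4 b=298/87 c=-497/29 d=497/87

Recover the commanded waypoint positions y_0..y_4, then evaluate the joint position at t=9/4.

y_0=0 y_1=2 y_2=-5 y_3=4 y_4=-4
S(9/4) = 12045/1856

y_0 = S_0(0) = a_0 = 0
y_1 = S_1(0) = a_1 = 2
y_2 = S_2(0) = a_2 = -5
y_3 = S_3(0) = a_3 = 4
y_4 = S_3(1) = -4
t_q=9/4 is in segment 0 (τ=9/4); S_0(τ)=12045/1856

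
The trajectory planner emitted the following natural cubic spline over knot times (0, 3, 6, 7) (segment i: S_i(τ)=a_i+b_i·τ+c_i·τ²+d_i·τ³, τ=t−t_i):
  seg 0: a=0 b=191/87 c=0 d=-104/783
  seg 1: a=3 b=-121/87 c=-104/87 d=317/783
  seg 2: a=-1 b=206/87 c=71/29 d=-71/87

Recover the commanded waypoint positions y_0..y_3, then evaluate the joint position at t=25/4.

y_0 = S_0(0) = a_0 = 0
y_1 = S_1(0) = a_1 = 3
y_2 = S_2(0) = a_2 = -1
y_3 = S_2(1) = 3
t_q=25/4 is in segment 2 (τ=1/4); S_2(τ)=-497/1856

y_0=0 y_1=3 y_2=-1 y_3=3
S(25/4) = -497/1856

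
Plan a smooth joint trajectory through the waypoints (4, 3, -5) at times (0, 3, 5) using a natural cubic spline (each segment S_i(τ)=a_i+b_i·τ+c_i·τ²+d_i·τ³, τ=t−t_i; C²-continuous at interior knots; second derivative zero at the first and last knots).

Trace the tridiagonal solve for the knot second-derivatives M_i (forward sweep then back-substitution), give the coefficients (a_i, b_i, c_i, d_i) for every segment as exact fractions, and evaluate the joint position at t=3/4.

Δ: Δ0=-1/3, Δ1=-4
row 1: diag=10, rhs=-22; c'=1/5, d'=-11/5
back: M1=-11/5
M: M0=0, M1=-11/5, M2=0
seg 0: a=4, c=M0/2=0, d=(M1−M0)/(6·3)=-11/90, b=Δ0−h0·(2M0+M1)/6=23/30
seg 1: a=3, c=M1/2=-11/10, d=(M2−M1)/(6·2)=11/60, b=Δ1−h1·(2M1+M2)/6=-38/15
t_q=3/4 → seg 0, τ=3/4; S=4+23/30·τ+0·τ²+-11/90·τ³=579/128

  seg 0: a=4 b=23/30 c=0 d=-11/90
  seg 1: a=3 b=-38/15 c=-11/10 d=11/60
S(3/4) = 579/128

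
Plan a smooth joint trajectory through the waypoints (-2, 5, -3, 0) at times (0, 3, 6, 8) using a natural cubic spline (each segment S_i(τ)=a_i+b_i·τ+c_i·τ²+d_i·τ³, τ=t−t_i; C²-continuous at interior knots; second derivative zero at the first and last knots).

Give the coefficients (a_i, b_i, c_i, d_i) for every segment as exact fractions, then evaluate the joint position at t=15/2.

  seg 0: a=-2 b=893/222 c=0 d=-125/666
  seg 1: a=5 b=-116/111 c=-125/74 d=85/222
  seg 2: a=-3 b=-187/222 c=65/37 d=-65/222
S(15/2) = -769/592

Δ: Δ0=7/3, Δ1=-8/3, Δ2=3/2
row 1: diag=12, rhs=-30; c'=1/4, d'=-5/2
row 2: denom=10−3·1/4=37/4; d'=(25−3·-5/2)/(37/4)=130/37
back: M2=130/37
back: M1=-5/2−1/4·130/37=-125/37
M: M0=0, M1=-125/37, M2=130/37, M3=0
seg 0: a=-2, c=M0/2=0, d=(M1−M0)/(6·3)=-125/666, b=Δ0−h0·(2M0+M1)/6=893/222
seg 1: a=5, c=M1/2=-125/74, d=(M2−M1)/(6·3)=85/222, b=Δ1−h1·(2M1+M2)/6=-116/111
seg 2: a=-3, c=M2/2=65/37, d=(M3−M2)/(6·2)=-65/222, b=Δ2−h2·(2M2+M3)/6=-187/222
t_q=15/2 → seg 2, τ=3/2; S=-3+-187/222·τ+65/37·τ²+-65/222·τ³=-769/592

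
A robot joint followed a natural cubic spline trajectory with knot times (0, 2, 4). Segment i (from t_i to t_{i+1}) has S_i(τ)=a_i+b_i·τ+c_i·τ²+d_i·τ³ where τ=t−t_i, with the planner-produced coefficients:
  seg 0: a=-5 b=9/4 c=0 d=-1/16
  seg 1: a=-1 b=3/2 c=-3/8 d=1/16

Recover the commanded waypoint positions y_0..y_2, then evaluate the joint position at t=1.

y_0 = S_0(0) = a_0 = -5
y_1 = S_1(0) = a_1 = -1
y_2 = S_1(2) = 1
t_q=1 is in segment 0 (τ=1); S_0(τ)=-45/16

y_0=-5 y_1=-1 y_2=1
S(1) = -45/16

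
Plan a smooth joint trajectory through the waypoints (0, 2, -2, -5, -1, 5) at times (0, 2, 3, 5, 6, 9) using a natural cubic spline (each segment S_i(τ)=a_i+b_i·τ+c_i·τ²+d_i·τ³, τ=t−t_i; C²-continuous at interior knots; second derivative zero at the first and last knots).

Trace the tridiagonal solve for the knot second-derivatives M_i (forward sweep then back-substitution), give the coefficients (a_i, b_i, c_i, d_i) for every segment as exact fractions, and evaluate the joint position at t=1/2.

Δ: Δ0=1, Δ1=-4, Δ2=-3/2, Δ3=4, Δ4=2
row 1: diag=6, rhs=-30; c'=1/6, d'=-5
row 2: denom=6−1·1/6=35/6; d'=(15−1·-5)/(35/6)=24/7
row 3: denom=6−2·12/35=186/35; d'=(33−2·24/7)/(186/35)=305/62
row 4: denom=8−1·35/186=1453/186; d'=(-12−1·305/62)/(1453/186)=-3147/1453
back: M4=-3147/1453
back: M3=305/62−35/186·-3147/1453=7740/1453
back: M2=24/7−12/35·7740/1453=2328/1453
back: M1=-5−1/6·2328/1453=-7653/1453
M: M0=0, M1=-7653/1453, M2=2328/1453, M3=7740/1453, M4=-3147/1453, M5=0
seg 0: a=0, c=M0/2=0, d=(M1−M0)/(6·2)=-2551/5812, b=Δ0−h0·(2M0+M1)/6=4004/1453
seg 1: a=2, c=M1/2=-7653/2906, d=(M2−M1)/(6·1)=3327/2906, b=Δ1−h1·(2M1+M2)/6=-3649/1453
seg 2: a=-2, c=M2/2=1164/1453, d=(M3−M2)/(6·2)=451/1453, b=Δ2−h2·(2M2+M3)/6=-12623/2906
seg 3: a=-5, c=M3/2=3870/1453, d=(M4−M3)/(6·1)=-3629/2906, b=Δ3−h3·(2M3+M4)/6=7513/2906
seg 4: a=-1, c=M4/2=-3147/2906, d=(M5−M4)/(6·3)=1049/8718, b=Δ4−h4·(2M4+M5)/6=6053/1453
t_q=1/2 → seg 0, τ=1/2; S=0+4004/1453·τ+0·τ²+-2551/5812·τ³=61513/46496

  seg 0: a=0 b=4004/1453 c=0 d=-2551/5812
  seg 1: a=2 b=-3649/1453 c=-7653/2906 d=3327/2906
  seg 2: a=-2 b=-12623/2906 c=1164/1453 d=451/1453
  seg 3: a=-5 b=7513/2906 c=3870/1453 d=-3629/2906
  seg 4: a=-1 b=6053/1453 c=-3147/2906 d=1049/8718
S(1/2) = 61513/46496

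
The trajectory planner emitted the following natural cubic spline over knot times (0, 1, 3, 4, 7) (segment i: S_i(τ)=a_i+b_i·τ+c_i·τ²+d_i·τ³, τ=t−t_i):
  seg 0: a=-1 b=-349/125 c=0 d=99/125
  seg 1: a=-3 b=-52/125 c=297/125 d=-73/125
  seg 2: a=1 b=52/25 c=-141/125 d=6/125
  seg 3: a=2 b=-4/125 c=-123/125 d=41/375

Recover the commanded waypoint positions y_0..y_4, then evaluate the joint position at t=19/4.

y_0=-1 y_1=-3 y_2=1 y_3=2 y_4=-4
S(19/4) = 11749/8000

y_0 = S_0(0) = a_0 = -1
y_1 = S_1(0) = a_1 = -3
y_2 = S_2(0) = a_2 = 1
y_3 = S_3(0) = a_3 = 2
y_4 = S_3(3) = -4
t_q=19/4 is in segment 3 (τ=3/4); S_3(τ)=11749/8000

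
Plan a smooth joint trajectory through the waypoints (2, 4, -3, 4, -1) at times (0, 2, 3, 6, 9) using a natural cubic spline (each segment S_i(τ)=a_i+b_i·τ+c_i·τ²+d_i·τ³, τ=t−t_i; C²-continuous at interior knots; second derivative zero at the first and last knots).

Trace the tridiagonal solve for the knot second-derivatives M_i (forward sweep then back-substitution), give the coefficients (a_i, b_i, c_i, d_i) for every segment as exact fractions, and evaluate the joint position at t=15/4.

Δ: Δ0=1, Δ1=-7, Δ2=7/3, Δ3=-5/3
row 1: diag=6, rhs=-48; c'=1/6, d'=-8
row 2: denom=8−1·1/6=47/6; d'=(56−1·-8)/(47/6)=384/47
row 3: denom=12−3·18/47=510/47; d'=(-24−3·384/47)/(510/47)=-76/17
back: M3=-76/17
back: M2=384/47−18/47·-76/17=168/17
back: M1=-8−1/6·168/17=-164/17
M: M0=0, M1=-164/17, M2=168/17, M3=-76/17, M4=0
seg 0: a=2, c=M0/2=0, d=(M1−M0)/(6·2)=-41/51, b=Δ0−h0·(2M0+M1)/6=215/51
seg 1: a=4, c=M1/2=-82/17, d=(M2−M1)/(6·1)=166/51, b=Δ1−h1·(2M1+M2)/6=-277/51
seg 2: a=-3, c=M2/2=84/17, d=(M3−M2)/(6·3)=-122/153, b=Δ2−h2·(2M2+M3)/6=-271/51
seg 3: a=4, c=M3/2=-38/17, d=(M4−M3)/(6·3)=38/153, b=Δ3−h3·(2M3+M4)/6=143/51
t_q=15/4 → seg 2, τ=3/4; S=-3+-271/51·τ+84/17·τ²+-122/153·τ³=-2471/544

  seg 0: a=2 b=215/51 c=0 d=-41/51
  seg 1: a=4 b=-277/51 c=-82/17 d=166/51
  seg 2: a=-3 b=-271/51 c=84/17 d=-122/153
  seg 3: a=4 b=143/51 c=-38/17 d=38/153
S(15/4) = -2471/544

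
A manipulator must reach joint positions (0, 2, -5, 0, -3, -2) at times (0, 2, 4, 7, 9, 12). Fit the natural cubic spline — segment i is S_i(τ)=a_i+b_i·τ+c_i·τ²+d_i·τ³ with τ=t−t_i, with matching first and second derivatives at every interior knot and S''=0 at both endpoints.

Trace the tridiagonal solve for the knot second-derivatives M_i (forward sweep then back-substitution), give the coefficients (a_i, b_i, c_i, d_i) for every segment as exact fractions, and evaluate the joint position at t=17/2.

  seg 0: a=0 b=8407/3288 c=0 d=-5119/13152
  seg 1: a=2 b=-3475/1644 c=-5119/2192 d=10799/13152
  seg 2: a=-5 b=-5267/3288 c=355/137 d=-14813/29592
  seg 3: a=0 b=707/1644 c=-6293/3288 d=65/137
  seg 4: a=-3 b=-2519/1644 c=3067/3288 d=-3067/29592
S(17/2) = -9031/4384

Δ: Δ0=1, Δ1=-7/2, Δ2=5/3, Δ3=-3/2, Δ4=1/3
row 1: diag=8, rhs=-27; c'=1/4, d'=-27/8
row 2: denom=10−2·1/4=19/2; d'=(31−2·-27/8)/(19/2)=151/38
row 3: denom=10−3·6/19=172/19; d'=(-19−3·151/38)/(172/19)=-1175/344
row 4: denom=10−2·19/86=411/43; d'=(11−2·-1175/344)/(411/43)=3067/1644
back: M4=3067/1644
back: M3=-1175/344−19/86·3067/1644=-6293/1644
back: M2=151/38−6/19·-6293/1644=710/137
back: M1=-27/8−1/4·710/137=-5119/1096
M: M0=0, M1=-5119/1096, M2=710/137, M3=-6293/1644, M4=3067/1644, M5=0
seg 0: a=0, c=M0/2=0, d=(M1−M0)/(6·2)=-5119/13152, b=Δ0−h0·(2M0+M1)/6=8407/3288
seg 1: a=2, c=M1/2=-5119/2192, d=(M2−M1)/(6·2)=10799/13152, b=Δ1−h1·(2M1+M2)/6=-3475/1644
seg 2: a=-5, c=M2/2=355/137, d=(M3−M2)/(6·3)=-14813/29592, b=Δ2−h2·(2M2+M3)/6=-5267/3288
seg 3: a=0, c=M3/2=-6293/3288, d=(M4−M3)/(6·2)=65/137, b=Δ3−h3·(2M3+M4)/6=707/1644
seg 4: a=-3, c=M4/2=3067/3288, d=(M5−M4)/(6·3)=-3067/29592, b=Δ4−h4·(2M4+M5)/6=-2519/1644
t_q=17/2 → seg 3, τ=3/2; S=0+707/1644·τ+-6293/3288·τ²+65/137·τ³=-9031/4384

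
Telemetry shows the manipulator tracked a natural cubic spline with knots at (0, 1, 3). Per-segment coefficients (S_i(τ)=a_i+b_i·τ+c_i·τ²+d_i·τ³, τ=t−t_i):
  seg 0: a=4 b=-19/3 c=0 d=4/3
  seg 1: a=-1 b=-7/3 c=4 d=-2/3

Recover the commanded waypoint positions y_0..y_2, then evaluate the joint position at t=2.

y_0 = S_0(0) = a_0 = 4
y_1 = S_1(0) = a_1 = -1
y_2 = S_1(2) = 5
t_q=2 is in segment 1 (τ=1); S_1(τ)=0

y_0=4 y_1=-1 y_2=5
S(2) = 0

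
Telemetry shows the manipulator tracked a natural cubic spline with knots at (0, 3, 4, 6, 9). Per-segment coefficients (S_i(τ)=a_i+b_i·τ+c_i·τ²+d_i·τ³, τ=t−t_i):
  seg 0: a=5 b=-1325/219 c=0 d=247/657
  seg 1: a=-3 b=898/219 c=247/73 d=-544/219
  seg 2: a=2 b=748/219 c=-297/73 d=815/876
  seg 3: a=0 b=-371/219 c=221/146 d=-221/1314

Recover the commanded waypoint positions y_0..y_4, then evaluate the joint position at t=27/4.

y_0 = S_0(0) = a_0 = 5
y_1 = S_1(0) = a_1 = -3
y_2 = S_2(0) = a_2 = 2
y_3 = S_3(0) = a_3 = 0
y_4 = S_3(3) = 4
t_q=27/4 is in segment 3 (τ=3/4); S_3(τ)=-4579/9344

y_0=5 y_1=-3 y_2=2 y_3=0 y_4=4
S(27/4) = -4579/9344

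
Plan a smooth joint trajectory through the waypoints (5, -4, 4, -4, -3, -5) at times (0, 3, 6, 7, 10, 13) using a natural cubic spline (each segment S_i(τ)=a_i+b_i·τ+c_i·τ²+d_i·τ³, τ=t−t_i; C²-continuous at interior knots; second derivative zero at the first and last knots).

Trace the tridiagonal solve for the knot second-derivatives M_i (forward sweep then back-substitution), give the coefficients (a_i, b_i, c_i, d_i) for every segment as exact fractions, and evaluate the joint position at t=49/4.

Δ: Δ0=-3, Δ1=8/3, Δ2=-8, Δ3=1/3, Δ4=-2/3
row 1: diag=12, rhs=34; c'=1/4, d'=17/6
row 2: denom=8−3·1/4=29/4; d'=(-64−3·17/6)/(29/4)=-10
row 3: denom=8−1·4/29=228/29; d'=(50−1·-10)/(228/29)=145/19
row 4: denom=12−3·29/76=825/76; d'=(-6−3·145/19)/(825/76)=-732/275
back: M4=-732/275
back: M3=145/19−29/76·-732/275=2378/275
back: M2=-10−4/29·2378/275=-3078/275
back: M1=17/6−1/4·-3078/275=4646/825
M: M0=0, M1=4646/825, M2=-3078/275, M3=2378/275, M4=-732/275, M5=0
seg 0: a=5, c=M0/2=0, d=(M1−M0)/(6·3)=2323/7425, b=Δ0−h0·(2M0+M1)/6=-4798/825
seg 1: a=-4, c=M1/2=2323/825, d=(M2−M1)/(6·3)=-1388/1485, b=Δ1−h1·(2M1+M2)/6=2171/825
seg 2: a=4, c=M2/2=-1539/275, d=(M3−M2)/(6·1)=248/75, b=Δ2−h2·(2M2+M3)/6=-4711/825
seg 3: a=-4, c=M3/2=1189/275, d=(M4−M3)/(6·3)=-311/495, b=Δ3−h3·(2M3+M4)/6=-5761/825
seg 4: a=-3, c=M4/2=-366/275, d=(M5−M4)/(6·3)=122/825, b=Δ4−h4·(2M4+M5)/6=1646/825
t_q=49/4 → seg 4, τ=9/4; S=-3+1646/825·τ+-366/275·τ²+122/825·τ³=-6273/1760

  seg 0: a=5 b=-4798/825 c=0 d=2323/7425
  seg 1: a=-4 b=2171/825 c=2323/825 d=-1388/1485
  seg 2: a=4 b=-4711/825 c=-1539/275 d=248/75
  seg 3: a=-4 b=-5761/825 c=1189/275 d=-311/495
  seg 4: a=-3 b=1646/825 c=-366/275 d=122/825
S(49/4) = -6273/1760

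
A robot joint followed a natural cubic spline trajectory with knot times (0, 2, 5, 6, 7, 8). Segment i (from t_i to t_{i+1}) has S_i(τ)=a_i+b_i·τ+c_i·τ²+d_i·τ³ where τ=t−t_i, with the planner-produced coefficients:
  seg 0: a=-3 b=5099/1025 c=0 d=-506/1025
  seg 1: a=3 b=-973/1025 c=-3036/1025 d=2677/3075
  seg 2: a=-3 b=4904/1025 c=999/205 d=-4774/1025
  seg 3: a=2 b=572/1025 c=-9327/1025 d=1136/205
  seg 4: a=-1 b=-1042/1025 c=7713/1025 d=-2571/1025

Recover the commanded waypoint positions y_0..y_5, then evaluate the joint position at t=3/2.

y_0=-3 y_1=3 y_2=-3 y_3=2 y_4=-1 y_5=3
S(3/2) = 11463/4100

y_0 = S_0(0) = a_0 = -3
y_1 = S_1(0) = a_1 = 3
y_2 = S_2(0) = a_2 = -3
y_3 = S_3(0) = a_3 = 2
y_4 = S_4(0) = a_4 = -1
y_5 = S_4(1) = 3
t_q=3/2 is in segment 0 (τ=3/2); S_0(τ)=11463/4100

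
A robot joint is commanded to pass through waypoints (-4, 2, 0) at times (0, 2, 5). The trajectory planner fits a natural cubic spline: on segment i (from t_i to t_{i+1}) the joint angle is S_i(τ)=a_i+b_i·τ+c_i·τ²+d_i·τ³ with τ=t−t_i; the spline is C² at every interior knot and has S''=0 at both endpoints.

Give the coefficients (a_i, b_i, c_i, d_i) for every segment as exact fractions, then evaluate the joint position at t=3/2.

Δ: Δ0=3, Δ1=-2/3
row 1: diag=10, rhs=-22; c'=3/10, d'=-11/5
back: M1=-11/5
M: M0=0, M1=-11/5, M2=0
seg 0: a=-4, c=M0/2=0, d=(M1−M0)/(6·2)=-11/60, b=Δ0−h0·(2M0+M1)/6=56/15
seg 1: a=2, c=M1/2=-11/10, d=(M2−M1)/(6·3)=11/90, b=Δ1−h1·(2M1+M2)/6=23/15
t_q=3/2 → seg 0, τ=3/2; S=-4+56/15·τ+0·τ²+-11/60·τ³=157/160

  seg 0: a=-4 b=56/15 c=0 d=-11/60
  seg 1: a=2 b=23/15 c=-11/10 d=11/90
S(3/2) = 157/160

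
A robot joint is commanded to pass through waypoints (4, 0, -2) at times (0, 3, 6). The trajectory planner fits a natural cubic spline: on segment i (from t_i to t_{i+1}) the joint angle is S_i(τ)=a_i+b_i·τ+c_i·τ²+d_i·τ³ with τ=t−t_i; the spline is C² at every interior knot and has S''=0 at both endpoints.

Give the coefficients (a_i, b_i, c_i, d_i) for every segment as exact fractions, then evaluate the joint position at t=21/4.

  seg 0: a=4 b=-3/2 c=0 d=1/54
  seg 1: a=0 b=-1 c=1/6 d=-1/54
S(21/4) = -207/128

Δ: Δ0=-4/3, Δ1=-2/3
row 1: diag=12, rhs=4; c'=1/4, d'=1/3
back: M1=1/3
M: M0=0, M1=1/3, M2=0
seg 0: a=4, c=M0/2=0, d=(M1−M0)/(6·3)=1/54, b=Δ0−h0·(2M0+M1)/6=-3/2
seg 1: a=0, c=M1/2=1/6, d=(M2−M1)/(6·3)=-1/54, b=Δ1−h1·(2M1+M2)/6=-1
t_q=21/4 → seg 1, τ=9/4; S=0+-1·τ+1/6·τ²+-1/54·τ³=-207/128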